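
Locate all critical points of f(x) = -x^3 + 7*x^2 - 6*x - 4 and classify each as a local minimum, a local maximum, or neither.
f'(x) = -3*x^2 + 14*x - 6

Solve f'(x) = 0:
  3*x^2 - 14*x + 6 = 0 has no rational roots; quadratic formula: x = (14 ± √124)/6.
  ⇒ x = 7/3 - sqrt(31)/3 ≈ 0.4774, sqrt(31)/3 + 7/3 ≈ 4.1893

f''(x) = 14 - 6*x
Second-derivative test at each critical point:
  f''(0.4774) = 11.1355 > 0 → local minimum
  f''(4.1893) = -11.1355 < 0 → local maximum

Critical points: x = 7/3 - sqrt(31)/3 ≈ 0.4774 (local minimum); x = sqrt(31)/3 + 7/3 ≈ 4.1893 (local maximum)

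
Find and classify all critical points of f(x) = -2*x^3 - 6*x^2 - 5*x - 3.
f'(x) = -6*x^2 - 12*x - 5

Solve f'(x) = 0:
  6*x^2 + 12*x + 5 = 0 has no rational roots; quadratic formula: x = (-12 ± √24)/12.
  ⇒ x = -1 - sqrt(6)/6 ≈ -1.4082, -1 + sqrt(6)/6 ≈ -0.5918

f''(x) = -12*x - 12
Second-derivative test at each critical point:
  f''(-1.4082) = 4.8990 > 0 → local minimum
  f''(-0.5918) = -4.8990 < 0 → local maximum

Critical points: x = -1 - sqrt(6)/6 ≈ -1.4082 (local minimum); x = -1 + sqrt(6)/6 ≈ -0.5918 (local maximum)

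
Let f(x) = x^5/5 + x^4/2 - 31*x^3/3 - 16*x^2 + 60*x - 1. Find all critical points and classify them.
f'(x) = x^4 + 2*x^3 - 31*x^2 - 32*x + 60

Solve f'(x) = 0:
  Factor: x^4 + 2*x^3 - 31*x^2 - 32*x + 60 = (x - 5)*(x - 1)*(x + 2)*(x + 6) = 0.
  ⇒ x = -6, -2, 1, 5

f''(x) = 4*x^3 + 6*x^2 - 62*x - 32
Second-derivative test at each critical point:
  f''(-6) = -308 < 0 → local maximum
  f''(-2) = 84 > 0 → local minimum
  f''(1) = -84 < 0 → local maximum
  f''(5) = 308 > 0 → local minimum

Critical points: x = -6 (local maximum); x = -2 (local minimum); x = 1 (local maximum); x = 5 (local minimum)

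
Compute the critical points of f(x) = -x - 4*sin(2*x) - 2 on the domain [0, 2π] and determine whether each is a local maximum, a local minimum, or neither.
f'(x) = 16*sin(x)^2 - 9

Solve f'(x) = 0 on [0, 2π]:
  f'(x) = 0 ⇔ cos(2*x) = -1/8, i.e. 2*x = ±arccos(-1/8) + 2nπ; keep the solutions lying in [0, 2π].
  ⇒ x = acos(-1/8)/2 ≈ 0.8481, pi - acos(-1/8)/2 ≈ 2.2935, acos(-1/8)/2 + pi ≈ 3.9897, -acos(-1/8)/2 + 2*pi ≈ 5.4351

f''(x) = 16*sin(2*x)
Second-derivative test at each critical point:
  f''(0.8481) = 15.8745 > 0 → local minimum
  f''(2.2935) = -15.8745 < 0 → local maximum
  f''(3.9897) = 15.8745 > 0 → local minimum
  f''(5.4351) = -15.8745 < 0 → local maximum

Critical points: x = acos(-1/8)/2 ≈ 0.8481 (local minimum); x = pi - acos(-1/8)/2 ≈ 2.2935 (local maximum); x = acos(-1/8)/2 + pi ≈ 3.9897 (local minimum); x = -acos(-1/8)/2 + 2*pi ≈ 5.4351 (local maximum)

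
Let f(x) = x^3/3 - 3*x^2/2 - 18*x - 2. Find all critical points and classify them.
f'(x) = x^2 - 3*x - 18

Solve f'(x) = 0:
  Factor: x^2 - 3*x - 18 = (x - 6)*(x + 3) = 0.
  ⇒ x = -3, 6

f''(x) = 2*x - 3
Second-derivative test at each critical point:
  f''(-3) = -9 < 0 → local maximum
  f''(6) = 9 > 0 → local minimum

Critical points: x = -3 (local maximum); x = 6 (local minimum)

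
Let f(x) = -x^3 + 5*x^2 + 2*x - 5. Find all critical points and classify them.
f'(x) = -3*x^2 + 10*x + 2

Solve f'(x) = 0:
  3*x^2 - 10*x - 2 = 0 has no rational roots; quadratic formula: x = (10 ± √124)/6.
  ⇒ x = 5/3 - sqrt(31)/3 ≈ -0.1893, 5/3 + sqrt(31)/3 ≈ 3.5226

f''(x) = 10 - 6*x
Second-derivative test at each critical point:
  f''(-0.1893) = 11.1355 > 0 → local minimum
  f''(3.5226) = -11.1355 < 0 → local maximum

Critical points: x = 5/3 - sqrt(31)/3 ≈ -0.1893 (local minimum); x = 5/3 + sqrt(31)/3 ≈ 3.5226 (local maximum)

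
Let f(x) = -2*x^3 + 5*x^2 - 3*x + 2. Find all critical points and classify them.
f'(x) = -6*x^2 + 10*x - 3

Solve f'(x) = 0:
  6*x^2 - 10*x + 3 = 0 has no rational roots; quadratic formula: x = (10 ± √28)/12.
  ⇒ x = 5/6 - sqrt(7)/6 ≈ 0.3924, sqrt(7)/6 + 5/6 ≈ 1.2743

f''(x) = 10 - 12*x
Second-derivative test at each critical point:
  f''(0.3924) = 5.2915 > 0 → local minimum
  f''(1.2743) = -5.2915 < 0 → local maximum

Critical points: x = 5/6 - sqrt(7)/6 ≈ 0.3924 (local minimum); x = sqrt(7)/6 + 5/6 ≈ 1.2743 (local maximum)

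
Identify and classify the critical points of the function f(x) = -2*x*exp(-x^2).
f'(x) = 2*(2*x^2 - 1)*exp(-x^2)

Solve f'(x) = 0:
  f'(x) = (4*x^2 - 2)·exp(-x^2) and exp(-x^2) > 0 for every x, so f'(x) = 0 ⇔ 4*x^2 - 2 = 0.
  Factor: 4*x^2 - 2 = 2*(2*x^2 - 1); 2*x^2 - 1 = 0 has no rational roots; quadratic formula: x = (0 ± √8)/4.
  ⇒ x = -sqrt(2)/2 ≈ -0.7071, sqrt(2)/2 ≈ 0.7071

f''(x) = (-8*x^3 + 12*x)*exp(-x^2)
Second-derivative test at each critical point:
  f''(-0.7071) = -3.4311 < 0 → local maximum
  f''(0.7071) = 3.4311 > 0 → local minimum

Critical points: x = -sqrt(2)/2 ≈ -0.7071 (local maximum); x = sqrt(2)/2 ≈ 0.7071 (local minimum)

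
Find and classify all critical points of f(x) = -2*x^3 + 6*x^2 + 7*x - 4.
f'(x) = -6*x^2 + 12*x + 7

Solve f'(x) = 0:
  6*x^2 - 12*x - 7 = 0 has no rational roots; quadratic formula: x = (12 ± √312)/12.
  ⇒ x = 1 - sqrt(78)/6 ≈ -0.4720, 1 + sqrt(78)/6 ≈ 2.4720

f''(x) = 12 - 12*x
Second-derivative test at each critical point:
  f''(-0.4720) = 17.6635 > 0 → local minimum
  f''(2.4720) = -17.6635 < 0 → local maximum

Critical points: x = 1 - sqrt(78)/6 ≈ -0.4720 (local minimum); x = 1 + sqrt(78)/6 ≈ 2.4720 (local maximum)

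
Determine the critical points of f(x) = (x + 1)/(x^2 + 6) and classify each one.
f'(x) = (x^2 - 2*x*(x + 1) + 6)/(x^2 + 6)^2

Solve f'(x) = 0:
  f'(x) = -(x^2 + 2*x - 6)/(x^2 + 6)^2; the denominator is positive wherever f is defined, so f'(x) = 0 ⇔ -x^2 - 2*x + 6 = 0.
  x^2 + 2*x - 6 = 0 has no rational roots; quadratic formula: x = (-2 ± √28)/2.
  ⇒ x = -sqrt(7) - 1 ≈ -3.6458, -1 + sqrt(7) ≈ 1.6458

f''(x) = 2*(4*x^2*(x + 1) - (3*x + 1)*(x^2 + 6))/(x^2 + 6)^3
Second-derivative test at each critical point:
  f''(-3.6458) = 0.0142 > 0 → local minimum
  f''(1.6458) = -0.0698 < 0 → local maximum

Critical points: x = -sqrt(7) - 1 ≈ -3.6458 (local minimum); x = -1 + sqrt(7) ≈ 1.6458 (local maximum)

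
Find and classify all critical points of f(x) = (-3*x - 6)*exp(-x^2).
f'(x) = 3*(2*x*(x + 2) - 1)*exp(-x^2)

Solve f'(x) = 0:
  f'(x) = (6*x^2 + 12*x - 3)·exp(-x^2) and exp(-x^2) > 0 for every x, so f'(x) = 0 ⇔ 6*x^2 + 12*x - 3 = 0.
  Factor: 6*x^2 + 12*x - 3 = 3*(2*x^2 + 4*x - 1); 2*x^2 + 4*x - 1 = 0 has no rational roots; quadratic formula: x = (-4 ± √24)/4.
  ⇒ x = -sqrt(6)/2 - 1 ≈ -2.2247, -1 + sqrt(6)/2 ≈ 0.2247

f''(x) = 6*(-2*x^2*(x + 2) + 3*x + 2)*exp(-x^2)
Second-derivative test at each critical point:
  f''(-2.2247) = -0.1042 < 0 → local maximum
  f''(0.2247) = 13.9730 > 0 → local minimum

Critical points: x = -sqrt(6)/2 - 1 ≈ -2.2247 (local maximum); x = -1 + sqrt(6)/2 ≈ 0.2247 (local minimum)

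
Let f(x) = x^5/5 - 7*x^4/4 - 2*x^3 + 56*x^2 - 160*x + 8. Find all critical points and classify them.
f'(x) = x^4 - 7*x^3 - 6*x^2 + 112*x - 160

Solve f'(x) = 0:
  Factor: x^4 - 7*x^3 - 6*x^2 + 112*x - 160 = (x - 5)*(x - 4)*(x - 2)*(x + 4) = 0.
  ⇒ x = -4, 2, 4, 5

f''(x) = 4*x^3 - 21*x^2 - 12*x + 112
Second-derivative test at each critical point:
  f''(-4) = -432 < 0 → local maximum
  f''(2) = 36 > 0 → local minimum
  f''(4) = -16 < 0 → local maximum
  f''(5) = 27 > 0 → local minimum

Critical points: x = -4 (local maximum); x = 2 (local minimum); x = 4 (local maximum); x = 5 (local minimum)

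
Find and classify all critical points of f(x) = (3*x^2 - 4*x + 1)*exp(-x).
f'(x) = (-3*x^2 + 10*x - 5)*exp(-x)

Solve f'(x) = 0:
  f'(x) = (-3*x^2 + 10*x - 5)·exp(-x) and exp(-x) > 0 for every x, so f'(x) = 0 ⇔ -3*x^2 + 10*x - 5 = 0.
  3*x^2 - 10*x + 5 = 0 has no rational roots; quadratic formula: x = (10 ± √40)/6.
  ⇒ x = 5/3 - sqrt(10)/3 ≈ 0.6126, sqrt(10)/3 + 5/3 ≈ 2.7208

f''(x) = (3*x^2 - 16*x + 15)*exp(-x)
Second-derivative test at each critical point:
  f''(0.6126) = 3.4276 > 0 → local minimum
  f''(2.7208) = -0.4163 < 0 → local maximum

Critical points: x = 5/3 - sqrt(10)/3 ≈ 0.6126 (local minimum); x = sqrt(10)/3 + 5/3 ≈ 2.7208 (local maximum)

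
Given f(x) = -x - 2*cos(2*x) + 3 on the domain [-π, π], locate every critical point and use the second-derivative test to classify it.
f'(x) = 4*sin(2*x) - 1

Solve f'(x) = 0 on [-π, π]:
  f'(x) = 0 ⇔ sin(2*x) = 1/4, i.e. 2*x = arcsin(1/4) + 2nπ or 2*x = π − arcsin(1/4) + 2nπ; keep the solutions lying in [-π, π].
  ⇒ x = -pi + asin(1/4)/2 ≈ -3.0153, -pi/2 - asin(1/4)/2 ≈ -1.6971, asin(1/4)/2 ≈ 0.1263, -asin(1/4)/2 + pi/2 ≈ 1.4445

f''(x) = 8*cos(2*x)
Second-derivative test at each critical point:
  f''(-3.0153) = 7.7460 > 0 → local minimum
  f''(-1.6971) = -7.7460 < 0 → local maximum
  f''(0.1263) = 7.7460 > 0 → local minimum
  f''(1.4445) = -7.7460 < 0 → local maximum

Critical points: x = -pi + asin(1/4)/2 ≈ -3.0153 (local minimum); x = -pi/2 - asin(1/4)/2 ≈ -1.6971 (local maximum); x = asin(1/4)/2 ≈ 0.1263 (local minimum); x = -asin(1/4)/2 + pi/2 ≈ 1.4445 (local maximum)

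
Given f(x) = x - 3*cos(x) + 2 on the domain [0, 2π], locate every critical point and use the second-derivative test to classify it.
f'(x) = 3*sin(x) + 1

Solve f'(x) = 0 on [0, 2π]:
  f'(x) = 0 ⇔ sin(x) = -1/3, i.e. x = arcsin(-1/3) + 2nπ or x = π − arcsin(-1/3) + 2nπ; keep the solutions lying in [0, 2π].
  ⇒ x = asin(1/3) + pi ≈ 3.4814, -asin(1/3) + 2*pi ≈ 5.9433

f''(x) = 3*cos(x)
Second-derivative test at each critical point:
  f''(3.4814) = -2.8284 < 0 → local maximum
  f''(5.9433) = 2.8284 > 0 → local minimum

Critical points: x = asin(1/3) + pi ≈ 3.4814 (local maximum); x = -asin(1/3) + 2*pi ≈ 5.9433 (local minimum)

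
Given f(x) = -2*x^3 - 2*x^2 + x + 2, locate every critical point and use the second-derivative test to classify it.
f'(x) = -6*x^2 - 4*x + 1

Solve f'(x) = 0:
  6*x^2 + 4*x - 1 = 0 has no rational roots; quadratic formula: x = (-4 ± √40)/12.
  ⇒ x = -sqrt(10)/6 - 1/3 ≈ -0.8604, -1/3 + sqrt(10)/6 ≈ 0.1937

f''(x) = -12*x - 4
Second-derivative test at each critical point:
  f''(-0.8604) = 6.3246 > 0 → local minimum
  f''(0.1937) = -6.3246 < 0 → local maximum

Critical points: x = -sqrt(10)/6 - 1/3 ≈ -0.8604 (local minimum); x = -1/3 + sqrt(10)/6 ≈ 0.1937 (local maximum)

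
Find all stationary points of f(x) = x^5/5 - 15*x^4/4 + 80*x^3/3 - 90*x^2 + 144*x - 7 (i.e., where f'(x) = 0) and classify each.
f'(x) = x^4 - 15*x^3 + 80*x^2 - 180*x + 144

Solve f'(x) = 0:
  Factor: x^4 - 15*x^3 + 80*x^2 - 180*x + 144 = (x - 6)*(x - 4)*(x - 3)*(x - 2) = 0.
  ⇒ x = 2, 3, 4, 6

f''(x) = 4*x^3 - 45*x^2 + 160*x - 180
Second-derivative test at each critical point:
  f''(2) = -8 < 0 → local maximum
  f''(3) = 3 > 0 → local minimum
  f''(4) = -4 < 0 → local maximum
  f''(6) = 24 > 0 → local minimum

Critical points: x = 2 (local maximum); x = 3 (local minimum); x = 4 (local maximum); x = 6 (local minimum)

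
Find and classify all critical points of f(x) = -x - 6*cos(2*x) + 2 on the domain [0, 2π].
f'(x) = 12*sin(2*x) - 1

Solve f'(x) = 0 on [0, 2π]:
  f'(x) = 0 ⇔ sin(2*x) = 1/12, i.e. 2*x = arcsin(1/12) + 2nπ or 2*x = π − arcsin(1/12) + 2nπ; keep the solutions lying in [0, 2π].
  ⇒ x = asin(1/12)/2 ≈ 0.0417, -asin(1/12)/2 + pi/2 ≈ 1.5291, asin(1/12)/2 + pi ≈ 3.1833, -asin(1/12)/2 + 3*pi/2 ≈ 4.6707

f''(x) = 24*cos(2*x)
Second-derivative test at each critical point:
  f''(0.0417) = 23.9165 > 0 → local minimum
  f''(1.5291) = -23.9165 < 0 → local maximum
  f''(3.1833) = 23.9165 > 0 → local minimum
  f''(4.6707) = -23.9165 < 0 → local maximum

Critical points: x = asin(1/12)/2 ≈ 0.0417 (local minimum); x = -asin(1/12)/2 + pi/2 ≈ 1.5291 (local maximum); x = asin(1/12)/2 + pi ≈ 3.1833 (local minimum); x = -asin(1/12)/2 + 3*pi/2 ≈ 4.6707 (local maximum)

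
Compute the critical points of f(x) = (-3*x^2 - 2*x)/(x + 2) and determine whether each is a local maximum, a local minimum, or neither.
f'(x) = (-3*x^2 - 12*x - 4)/(x^2 + 4*x + 4)

Solve f'(x) = 0:
  f'(x) = -(3*x^2 + 12*x + 4)/(x + 2)^2; the denominator is positive wherever f is defined, so f'(x) = 0 ⇔ -3*x^2 - 12*x - 4 = 0.
  3*x^2 + 12*x + 4 = 0 has no rational roots; quadratic formula: x = (-12 ± √96)/6.
  ⇒ x = -2 - 2*sqrt(6)/3 ≈ -3.6330, -2 + 2*sqrt(6)/3 ≈ -0.3670

f''(x) = -16/(x^3 + 6*x^2 + 12*x + 8)
Second-derivative test at each critical point:
  f''(-3.6330) = 3.6742 > 0 → local minimum
  f''(-0.3670) = -3.6742 < 0 → local maximum

Critical points: x = -2 - 2*sqrt(6)/3 ≈ -3.6330 (local minimum); x = -2 + 2*sqrt(6)/3 ≈ -0.3670 (local maximum)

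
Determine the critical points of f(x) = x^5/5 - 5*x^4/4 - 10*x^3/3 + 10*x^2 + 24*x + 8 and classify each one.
f'(x) = x^4 - 5*x^3 - 10*x^2 + 20*x + 24

Solve f'(x) = 0:
  Factor: x^4 - 5*x^3 - 10*x^2 + 20*x + 24 = (x - 6)*(x - 2)*(x + 1)*(x + 2) = 0.
  ⇒ x = -2, -1, 2, 6

f''(x) = 4*x^3 - 15*x^2 - 20*x + 20
Second-derivative test at each critical point:
  f''(-2) = -32 < 0 → local maximum
  f''(-1) = 21 > 0 → local minimum
  f''(2) = -48 < 0 → local maximum
  f''(6) = 224 > 0 → local minimum

Critical points: x = -2 (local maximum); x = -1 (local minimum); x = 2 (local maximum); x = 6 (local minimum)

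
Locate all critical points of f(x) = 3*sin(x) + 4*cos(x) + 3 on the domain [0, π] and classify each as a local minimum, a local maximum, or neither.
f'(x) = -4*sin(x) + 3*cos(x)

Solve f'(x) = 0 on [0, π]:
  f'(x) = 0 ⇔ 3*cos(x) = 4*sin(x) ⇔ tan(x) = 3/4, i.e. x = arctan(3/4) + nπ; keep the solutions lying in [0, π].
  ⇒ x = atan(3/4) ≈ 0.6435

f''(x) = -3*sin(x) - 4*cos(x)
Second-derivative test at each critical point:
  f''(0.6435) = -5 < 0 → local maximum

Critical points: x = atan(3/4) ≈ 0.6435 (local maximum)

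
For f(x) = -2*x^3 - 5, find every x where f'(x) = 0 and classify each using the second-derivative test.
f'(x) = -6*x^2

Solve f'(x) = 0:
  ⇒ x = 0

f''(x) = -12*x
Second-derivative test at each critical point:
  f''(0) = 0, so the second-derivative test is inconclusive; use the first-derivative test: f'(-1/4) = -0.3750, f'(1/4) = -0.3750 — f' is negative on both sides (no sign change) → neither a local maximum nor a local minimum

Critical points: x = 0 (neither)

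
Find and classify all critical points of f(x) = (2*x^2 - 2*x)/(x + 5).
f'(x) = 2*(x^2 + 10*x - 5)/(x^2 + 10*x + 25)

Solve f'(x) = 0:
  f'(x) = 2*(x^2 + 10*x - 5)/(x + 5)^2; the denominator is positive wherever f is defined, so f'(x) = 0 ⇔ 2*x^2 + 20*x - 10 = 0.
  Factor: 2*x^2 + 20*x - 10 = 2*(x^2 + 10*x - 5); x^2 + 10*x - 5 = 0 has no rational roots; quadratic formula: x = (-10 ± √120)/2.
  ⇒ x = -sqrt(30) - 5 ≈ -10.4772, -5 + sqrt(30) ≈ 0.4772

f''(x) = 120/(x^3 + 15*x^2 + 75*x + 125)
Second-derivative test at each critical point:
  f''(-10.4772) = -0.7303 < 0 → local maximum
  f''(0.4772) = 0.7303 > 0 → local minimum

Critical points: x = -sqrt(30) - 5 ≈ -10.4772 (local maximum); x = -5 + sqrt(30) ≈ 0.4772 (local minimum)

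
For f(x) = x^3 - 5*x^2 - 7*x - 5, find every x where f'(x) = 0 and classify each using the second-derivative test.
f'(x) = 3*x^2 - 10*x - 7

Solve f'(x) = 0:
  3*x^2 - 10*x - 7 = 0 has no rational roots; quadratic formula: x = (10 ± √184)/6.
  ⇒ x = 5/3 - sqrt(46)/3 ≈ -0.5941, 5/3 + sqrt(46)/3 ≈ 3.9274

f''(x) = 6*x - 10
Second-derivative test at each critical point:
  f''(-0.5941) = -13.5647 < 0 → local maximum
  f''(3.9274) = 13.5647 > 0 → local minimum

Critical points: x = 5/3 - sqrt(46)/3 ≈ -0.5941 (local maximum); x = 5/3 + sqrt(46)/3 ≈ 3.9274 (local minimum)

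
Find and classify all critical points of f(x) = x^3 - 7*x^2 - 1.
f'(x) = x*(3*x - 14)

Solve f'(x) = 0:
  Factor: 3*x^2 - 14*x = x*(3*x - 14) = 0.
  ⇒ x = 0, 14/3

f''(x) = 6*x - 14
Second-derivative test at each critical point:
  f''(0) = -14 < 0 → local maximum
  f''(14/3) = 14 > 0 → local minimum

Critical points: x = 0 (local maximum); x = 14/3 (local minimum)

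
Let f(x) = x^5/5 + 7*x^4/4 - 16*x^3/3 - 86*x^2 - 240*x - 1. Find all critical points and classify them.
f'(x) = x^4 + 7*x^3 - 16*x^2 - 172*x - 240

Solve f'(x) = 0:
  Factor: x^4 + 7*x^3 - 16*x^2 - 172*x - 240 = (x - 5)*(x + 2)*(x + 4)*(x + 6) = 0.
  ⇒ x = -6, -4, -2, 5

f''(x) = 4*x^3 + 21*x^2 - 32*x - 172
Second-derivative test at each critical point:
  f''(-6) = -88 < 0 → local maximum
  f''(-4) = 36 > 0 → local minimum
  f''(-2) = -56 < 0 → local maximum
  f''(5) = 693 > 0 → local minimum

Critical points: x = -6 (local maximum); x = -4 (local minimum); x = -2 (local maximum); x = 5 (local minimum)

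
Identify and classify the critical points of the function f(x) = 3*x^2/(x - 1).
f'(x) = 3*x*(x - 2)/(x^2 - 2*x + 1)

Solve f'(x) = 0:
  f'(x) = 3*x*(x - 2)/(x - 1)^2; the denominator is positive wherever f is defined, so f'(x) = 0 ⇔ 3*x^2 - 6*x = 0.
  Factor: 3*x^2 - 6*x = 3*x*(x - 2) = 0.
  ⇒ x = 0, 2

f''(x) = 6/(x^3 - 3*x^2 + 3*x - 1)
Second-derivative test at each critical point:
  f''(0) = -6 < 0 → local maximum
  f''(2) = 6 > 0 → local minimum

Critical points: x = 0 (local maximum); x = 2 (local minimum)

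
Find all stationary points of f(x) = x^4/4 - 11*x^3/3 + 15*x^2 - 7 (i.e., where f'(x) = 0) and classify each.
f'(x) = x*(x^2 - 11*x + 30)

Solve f'(x) = 0:
  Factor: x^3 - 11*x^2 + 30*x = x*(x - 6)*(x - 5) = 0.
  ⇒ x = 0, 5, 6

f''(x) = 3*x^2 - 22*x + 30
Second-derivative test at each critical point:
  f''(0) = 30 > 0 → local minimum
  f''(5) = -5 < 0 → local maximum
  f''(6) = 6 > 0 → local minimum

Critical points: x = 0 (local minimum); x = 5 (local maximum); x = 6 (local minimum)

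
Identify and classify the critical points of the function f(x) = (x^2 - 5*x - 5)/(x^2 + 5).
f'(x) = 5*(x^2 + 4*x - 5)/(x^4 + 10*x^2 + 25)

Solve f'(x) = 0:
  f'(x) = 5*(x - 1)*(x + 5)/(x^2 + 5)^2; the denominator is positive wherever f is defined, so f'(x) = 0 ⇔ 5*x^2 + 20*x - 25 = 0.
  Factor: 5*x^2 + 20*x - 25 = 5*(x - 1)*(x + 5) = 0.
  ⇒ x = -5, 1

f''(x) = 10*(-x^3 - 6*x^2 + 15*x + 10)/(x^6 + 15*x^4 + 75*x^2 + 125)
Second-derivative test at each critical point:
  f''(-5) = -1/30 < 0 → local maximum
  f''(1) = 5/6 > 0 → local minimum

Critical points: x = -5 (local maximum); x = 1 (local minimum)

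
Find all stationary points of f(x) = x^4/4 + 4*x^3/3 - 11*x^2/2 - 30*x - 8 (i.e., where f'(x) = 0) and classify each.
f'(x) = x^3 + 4*x^2 - 11*x - 30

Solve f'(x) = 0:
  Factor: x^3 + 4*x^2 - 11*x - 30 = (x - 3)*(x + 2)*(x + 5) = 0.
  ⇒ x = -5, -2, 3

f''(x) = 3*x^2 + 8*x - 11
Second-derivative test at each critical point:
  f''(-5) = 24 > 0 → local minimum
  f''(-2) = -15 < 0 → local maximum
  f''(3) = 40 > 0 → local minimum

Critical points: x = -5 (local minimum); x = -2 (local maximum); x = 3 (local minimum)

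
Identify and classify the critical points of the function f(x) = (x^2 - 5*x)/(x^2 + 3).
f'(x) = (5*x^2 + 6*x - 15)/(x^4 + 6*x^2 + 9)

Solve f'(x) = 0:
  f'(x) = (5*x^2 + 6*x - 15)/(x^2 + 3)^2; the denominator is positive wherever f is defined, so f'(x) = 0 ⇔ 5*x^2 + 6*x - 15 = 0.
  5*x^2 + 6*x - 15 = 0 has no rational roots; quadratic formula: x = (-6 ± √336)/10.
  ⇒ x = -2*sqrt(21)/5 - 3/5 ≈ -2.4330, -3/5 + 2*sqrt(21)/5 ≈ 1.2330

f''(x) = 2*(-5*x^3 - 9*x^2 + 45*x + 9)/(x^6 + 9*x^4 + 27*x^2 + 27)
Second-derivative test at each critical point:
  f''(-2.4330) = -0.2304 < 0 → local maximum
  f''(1.2330) = 0.8971 > 0 → local minimum

Critical points: x = -2*sqrt(21)/5 - 3/5 ≈ -2.4330 (local maximum); x = -3/5 + 2*sqrt(21)/5 ≈ 1.2330 (local minimum)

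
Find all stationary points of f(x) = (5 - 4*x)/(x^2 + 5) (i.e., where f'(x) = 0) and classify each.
f'(x) = 2*(2*x^2 - 5*x - 10)/(x^4 + 10*x^2 + 25)

Solve f'(x) = 0:
  f'(x) = 2*(2*x^2 - 5*x - 10)/(x^2 + 5)^2; the denominator is positive wherever f is defined, so f'(x) = 0 ⇔ 4*x^2 - 10*x - 20 = 0.
  Factor: 4*x^2 - 10*x - 20 = 2*(2*x^2 - 5*x - 10); 2*x^2 - 5*x - 10 = 0 has no rational roots; quadratic formula: x = (5 ± √105)/4.
  ⇒ x = 5/4 - sqrt(105)/4 ≈ -1.3117, 5/4 + sqrt(105)/4 ≈ 3.8117

f''(x) = 2*(4*x^2*(5 - 4*x) + (12*x - 5)*(x^2 + 5))/(x^2 + 5)^3
Second-derivative test at each critical point:
  f''(-1.3117) = -0.4537 < 0 → local maximum
  f''(3.8117) = 0.0537 > 0 → local minimum

Critical points: x = 5/4 - sqrt(105)/4 ≈ -1.3117 (local maximum); x = 5/4 + sqrt(105)/4 ≈ 3.8117 (local minimum)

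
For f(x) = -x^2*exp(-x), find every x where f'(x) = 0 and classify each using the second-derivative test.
f'(x) = x*(x - 2)*exp(-x)

Solve f'(x) = 0:
  f'(x) = (x^2 - 2*x)·exp(-x) and exp(-x) > 0 for every x, so f'(x) = 0 ⇔ x^2 - 2*x = 0.
  Factor: x^2 - 2*x = x*(x - 2) = 0.
  ⇒ x = 0, 2

f''(x) = (-x^2 + 4*x - 2)*exp(-x)
Second-derivative test at each critical point:
  f''(0) = -2 < 0 → local maximum
  f''(2) = 0.2707 > 0 → local minimum

Critical points: x = 0 (local maximum); x = 2 (local minimum)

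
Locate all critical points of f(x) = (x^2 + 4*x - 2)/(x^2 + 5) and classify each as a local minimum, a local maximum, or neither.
f'(x) = 2*(-2*x^2 + 7*x + 10)/(x^4 + 10*x^2 + 25)

Solve f'(x) = 0:
  f'(x) = -2*(2*x^2 - 7*x - 10)/(x^2 + 5)^2; the denominator is positive wherever f is defined, so f'(x) = 0 ⇔ -4*x^2 + 14*x + 20 = 0.
  Factor: -4*x^2 + 14*x + 20 = -2*(2*x^2 - 7*x - 10); 2*x^2 - 7*x - 10 = 0 has no rational roots; quadratic formula: x = (7 ± √129)/4.
  ⇒ x = 7/4 - sqrt(129)/4 ≈ -1.0895, 7/4 + sqrt(129)/4 ≈ 4.5895

f''(x) = 2*(4*x^3 - 21*x^2 - 60*x + 35)/(x^6 + 15*x^4 + 75*x^2 + 125)
Second-derivative test at each critical point:
  f''(-1.0895) = 0.5934 > 0 → local minimum
  f''(4.5895) = -0.0334 < 0 → local maximum

Critical points: x = 7/4 - sqrt(129)/4 ≈ -1.0895 (local minimum); x = 7/4 + sqrt(129)/4 ≈ 4.5895 (local maximum)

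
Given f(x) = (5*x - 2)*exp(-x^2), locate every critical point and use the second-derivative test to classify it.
f'(x) = (-2*x*(5*x - 2) + 5)*exp(-x^2)

Solve f'(x) = 0:
  f'(x) = (-10*x^2 + 4*x + 5)·exp(-x^2) and exp(-x^2) > 0 for every x, so f'(x) = 0 ⇔ -10*x^2 + 4*x + 5 = 0.
  10*x^2 - 4*x - 5 = 0 has no rational roots; quadratic formula: x = (4 ± √216)/20.
  ⇒ x = 1/5 - 3*sqrt(6)/10 ≈ -0.5348, 1/5 + 3*sqrt(6)/10 ≈ 0.9348

f''(x) = 2*(2*x^2*(5*x - 2) - 15*x + 2)*exp(-x^2)
Second-derivative test at each critical point:
  f''(-0.5348) = 11.0406 > 0 → local minimum
  f''(0.9348) = -6.1331 < 0 → local maximum

Critical points: x = 1/5 - 3*sqrt(6)/10 ≈ -0.5348 (local minimum); x = 1/5 + 3*sqrt(6)/10 ≈ 0.9348 (local maximum)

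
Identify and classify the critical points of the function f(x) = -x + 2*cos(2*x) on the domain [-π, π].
f'(x) = -4*sin(2*x) - 1

Solve f'(x) = 0 on [-π, π]:
  f'(x) = 0 ⇔ sin(2*x) = -1/4, i.e. 2*x = arcsin(-1/4) + 2nπ or 2*x = π − arcsin(-1/4) + 2nπ; keep the solutions lying in [-π, π].
  ⇒ x = -pi/2 + asin(1/4)/2 ≈ -1.4445, -asin(1/4)/2 ≈ -0.1263, asin(1/4)/2 + pi/2 ≈ 1.6971, pi - asin(1/4)/2 ≈ 3.0153

f''(x) = -8*cos(2*x)
Second-derivative test at each critical point:
  f''(-1.4445) = 7.7460 > 0 → local minimum
  f''(-0.1263) = -7.7460 < 0 → local maximum
  f''(1.6971) = 7.7460 > 0 → local minimum
  f''(3.0153) = -7.7460 < 0 → local maximum

Critical points: x = -pi/2 + asin(1/4)/2 ≈ -1.4445 (local minimum); x = -asin(1/4)/2 ≈ -0.1263 (local maximum); x = asin(1/4)/2 + pi/2 ≈ 1.6971 (local minimum); x = pi - asin(1/4)/2 ≈ 3.0153 (local maximum)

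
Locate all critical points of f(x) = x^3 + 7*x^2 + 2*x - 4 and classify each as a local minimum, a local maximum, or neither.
f'(x) = 3*x^2 + 14*x + 2

Solve f'(x) = 0:
  3*x^2 + 14*x + 2 = 0 has no rational roots; quadratic formula: x = (-14 ± √172)/6.
  ⇒ x = -7/3 - sqrt(43)/3 ≈ -4.5191, -7/3 + sqrt(43)/3 ≈ -0.1475

f''(x) = 6*x + 14
Second-derivative test at each critical point:
  f''(-4.5191) = -13.1149 < 0 → local maximum
  f''(-0.1475) = 13.1149 > 0 → local minimum

Critical points: x = -7/3 - sqrt(43)/3 ≈ -4.5191 (local maximum); x = -7/3 + sqrt(43)/3 ≈ -0.1475 (local minimum)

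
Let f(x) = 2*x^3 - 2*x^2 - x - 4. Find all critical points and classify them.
f'(x) = 6*x^2 - 4*x - 1

Solve f'(x) = 0:
  6*x^2 - 4*x - 1 = 0 has no rational roots; quadratic formula: x = (4 ± √40)/12.
  ⇒ x = 1/3 - sqrt(10)/6 ≈ -0.1937, 1/3 + sqrt(10)/6 ≈ 0.8604

f''(x) = 12*x - 4
Second-derivative test at each critical point:
  f''(-0.1937) = -6.3246 < 0 → local maximum
  f''(0.8604) = 6.3246 > 0 → local minimum

Critical points: x = 1/3 - sqrt(10)/6 ≈ -0.1937 (local maximum); x = 1/3 + sqrt(10)/6 ≈ 0.8604 (local minimum)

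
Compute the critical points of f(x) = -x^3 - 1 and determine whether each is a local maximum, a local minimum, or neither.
f'(x) = -3*x^2

Solve f'(x) = 0:
  ⇒ x = 0

f''(x) = -6*x
Second-derivative test at each critical point:
  f''(0) = 0, so the second-derivative test is inconclusive; use the first-derivative test: f'(-1/4) = -0.1875, f'(1/4) = -0.1875 — f' is negative on both sides (no sign change) → neither a local maximum nor a local minimum

Critical points: x = 0 (neither)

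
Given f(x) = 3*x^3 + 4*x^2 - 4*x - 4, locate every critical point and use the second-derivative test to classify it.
f'(x) = 9*x^2 + 8*x - 4

Solve f'(x) = 0:
  9*x^2 + 8*x - 4 = 0 has no rational roots; quadratic formula: x = (-8 ± √208)/18.
  ⇒ x = -2*sqrt(13)/9 - 4/9 ≈ -1.2457, -4/9 + 2*sqrt(13)/9 ≈ 0.3568

f''(x) = 18*x + 8
Second-derivative test at each critical point:
  f''(-1.2457) = -14.4222 < 0 → local maximum
  f''(0.3568) = 14.4222 > 0 → local minimum

Critical points: x = -2*sqrt(13)/9 - 4/9 ≈ -1.2457 (local maximum); x = -4/9 + 2*sqrt(13)/9 ≈ 0.3568 (local minimum)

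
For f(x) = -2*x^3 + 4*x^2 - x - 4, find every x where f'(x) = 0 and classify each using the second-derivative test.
f'(x) = -6*x^2 + 8*x - 1

Solve f'(x) = 0:
  6*x^2 - 8*x + 1 = 0 has no rational roots; quadratic formula: x = (8 ± √40)/12.
  ⇒ x = 2/3 - sqrt(10)/6 ≈ 0.1396, sqrt(10)/6 + 2/3 ≈ 1.1937

f''(x) = 8 - 12*x
Second-derivative test at each critical point:
  f''(0.1396) = 6.3246 > 0 → local minimum
  f''(1.1937) = -6.3246 < 0 → local maximum

Critical points: x = 2/3 - sqrt(10)/6 ≈ 0.1396 (local minimum); x = sqrt(10)/6 + 2/3 ≈ 1.1937 (local maximum)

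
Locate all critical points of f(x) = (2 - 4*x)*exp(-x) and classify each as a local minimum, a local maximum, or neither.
f'(x) = 2*(2*x - 3)*exp(-x)

Solve f'(x) = 0:
  f'(x) = (4*x - 6)·exp(-x) and exp(-x) > 0 for every x, so f'(x) = 0 ⇔ 4*x - 6 = 0.
  Factor: 4*x - 6 = 2*(2*x - 3) = 0.
  ⇒ x = 3/2

f''(x) = 2*(5 - 2*x)*exp(-x)
Second-derivative test at each critical point:
  f''(3/2) = 0.8925 > 0 → local minimum

Critical points: x = 3/2 (local minimum)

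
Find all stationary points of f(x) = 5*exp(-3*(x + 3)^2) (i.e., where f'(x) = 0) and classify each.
f'(x) = 30*(-x - 3)*exp(-3*(x + 3)^2)

Solve f'(x) = 0:
  f'(x) = (-30*x - 90)·exp(-3*(x + 3)^2) and exp(-3*(x + 3)^2) > 0 for every x, so f'(x) = 0 ⇔ -30*x - 90 = 0.
  Factor: -30*x - 90 = -30*(x + 3) = 0.
  ⇒ x = -3

f''(x) = 30*(6*(x + 3)^2 - 1)*exp(-3*(x + 3)^2)
Second-derivative test at each critical point:
  f''(-3) = -30 < 0 → local maximum

Critical points: x = -3 (local maximum)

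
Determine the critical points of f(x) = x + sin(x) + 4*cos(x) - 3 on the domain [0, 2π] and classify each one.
f'(x) = -4*sin(x) + cos(x) + 1

Solve f'(x) = 0 on [0, 2π]:
  f'(x) = 0 ⇔ -4*sin(x) + cos(x) = -1. Write the left side as R·cos(x + φ) with R = √(1² + 4²) = sqrt(17), cos φ = sqrt(17)/17, sin φ = 4*sqrt(17)/17; then cos(x + φ) = -sqrt(17)/17. Solve for x and keep the solutions lying in [0, 2π].
  ⇒ x = atan(8/15) ≈ 0.4900, pi ≈ 3.1416

f''(x) = -sin(x) - 4*cos(x)
Second-derivative test at each critical point:
  f''(0.4900) = -4 < 0 → local maximum
  f''(3.1416) = 4 > 0 → local minimum

Critical points: x = atan(8/15) ≈ 0.4900 (local maximum); x = pi ≈ 3.1416 (local minimum)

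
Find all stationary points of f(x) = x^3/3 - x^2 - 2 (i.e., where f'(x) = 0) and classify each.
f'(x) = x*(x - 2)

Solve f'(x) = 0:
  Factor: x^2 - 2*x = x*(x - 2) = 0.
  ⇒ x = 0, 2

f''(x) = 2*x - 2
Second-derivative test at each critical point:
  f''(0) = -2 < 0 → local maximum
  f''(2) = 2 > 0 → local minimum

Critical points: x = 0 (local maximum); x = 2 (local minimum)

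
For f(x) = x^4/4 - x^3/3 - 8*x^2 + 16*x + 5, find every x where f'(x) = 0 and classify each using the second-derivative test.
f'(x) = x^3 - x^2 - 16*x + 16

Solve f'(x) = 0:
  Factor: x^3 - x^2 - 16*x + 16 = (x - 4)*(x - 1)*(x + 4) = 0.
  ⇒ x = -4, 1, 4

f''(x) = 3*x^2 - 2*x - 16
Second-derivative test at each critical point:
  f''(-4) = 40 > 0 → local minimum
  f''(1) = -15 < 0 → local maximum
  f''(4) = 24 > 0 → local minimum

Critical points: x = -4 (local minimum); x = 1 (local maximum); x = 4 (local minimum)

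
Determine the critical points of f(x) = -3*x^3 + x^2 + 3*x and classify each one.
f'(x) = -9*x^2 + 2*x + 3

Solve f'(x) = 0:
  9*x^2 - 2*x - 3 = 0 has no rational roots; quadratic formula: x = (2 ± √112)/18.
  ⇒ x = 1/9 - 2*sqrt(7)/9 ≈ -0.4768, 1/9 + 2*sqrt(7)/9 ≈ 0.6991

f''(x) = 2 - 18*x
Second-derivative test at each critical point:
  f''(-0.4768) = 10.5830 > 0 → local minimum
  f''(0.6991) = -10.5830 < 0 → local maximum

Critical points: x = 1/9 - 2*sqrt(7)/9 ≈ -0.4768 (local minimum); x = 1/9 + 2*sqrt(7)/9 ≈ 0.6991 (local maximum)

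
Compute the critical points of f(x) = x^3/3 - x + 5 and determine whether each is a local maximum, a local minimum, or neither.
f'(x) = x^2 - 1

Solve f'(x) = 0:
  Factor: x^2 - 1 = (x - 1)*(x + 1) = 0.
  ⇒ x = -1, 1

f''(x) = 2*x
Second-derivative test at each critical point:
  f''(-1) = -2 < 0 → local maximum
  f''(1) = 2 > 0 → local minimum

Critical points: x = -1 (local maximum); x = 1 (local minimum)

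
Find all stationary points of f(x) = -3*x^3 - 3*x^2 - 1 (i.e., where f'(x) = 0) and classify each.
f'(x) = 3*x*(-3*x - 2)

Solve f'(x) = 0:
  Factor: -9*x^2 - 6*x = -3*x*(3*x + 2) = 0.
  ⇒ x = -2/3, 0

f''(x) = -18*x - 6
Second-derivative test at each critical point:
  f''(-2/3) = 6 > 0 → local minimum
  f''(0) = -6 < 0 → local maximum

Critical points: x = -2/3 (local minimum); x = 0 (local maximum)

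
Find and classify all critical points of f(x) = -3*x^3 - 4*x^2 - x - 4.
f'(x) = -9*x^2 - 8*x - 1

Solve f'(x) = 0:
  9*x^2 + 8*x + 1 = 0 has no rational roots; quadratic formula: x = (-8 ± √28)/18.
  ⇒ x = -4/9 - sqrt(7)/9 ≈ -0.7384, -4/9 + sqrt(7)/9 ≈ -0.1505

f''(x) = -18*x - 8
Second-derivative test at each critical point:
  f''(-0.7384) = 5.2915 > 0 → local minimum
  f''(-0.1505) = -5.2915 < 0 → local maximum

Critical points: x = -4/9 - sqrt(7)/9 ≈ -0.7384 (local minimum); x = -4/9 + sqrt(7)/9 ≈ -0.1505 (local maximum)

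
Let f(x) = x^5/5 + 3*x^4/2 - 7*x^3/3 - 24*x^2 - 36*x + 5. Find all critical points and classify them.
f'(x) = x^4 + 6*x^3 - 7*x^2 - 48*x - 36

Solve f'(x) = 0:
  Factor: x^4 + 6*x^3 - 7*x^2 - 48*x - 36 = (x - 3)*(x + 1)*(x + 2)*(x + 6) = 0.
  ⇒ x = -6, -2, -1, 3

f''(x) = 4*x^3 + 18*x^2 - 14*x - 48
Second-derivative test at each critical point:
  f''(-6) = -180 < 0 → local maximum
  f''(-2) = 20 > 0 → local minimum
  f''(-1) = -20 < 0 → local maximum
  f''(3) = 180 > 0 → local minimum

Critical points: x = -6 (local maximum); x = -2 (local minimum); x = -1 (local maximum); x = 3 (local minimum)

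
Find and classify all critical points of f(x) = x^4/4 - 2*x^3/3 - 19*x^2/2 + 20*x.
f'(x) = x^3 - 2*x^2 - 19*x + 20

Solve f'(x) = 0:
  Factor: x^3 - 2*x^2 - 19*x + 20 = (x - 5)*(x - 1)*(x + 4) = 0.
  ⇒ x = -4, 1, 5

f''(x) = 3*x^2 - 4*x - 19
Second-derivative test at each critical point:
  f''(-4) = 45 > 0 → local minimum
  f''(1) = -20 < 0 → local maximum
  f''(5) = 36 > 0 → local minimum

Critical points: x = -4 (local minimum); x = 1 (local maximum); x = 5 (local minimum)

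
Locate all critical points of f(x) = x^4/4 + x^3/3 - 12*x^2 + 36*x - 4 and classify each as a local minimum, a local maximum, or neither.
f'(x) = x^3 + x^2 - 24*x + 36

Solve f'(x) = 0:
  Factor: x^3 + x^2 - 24*x + 36 = (x - 3)*(x - 2)*(x + 6) = 0.
  ⇒ x = -6, 2, 3

f''(x) = 3*x^2 + 2*x - 24
Second-derivative test at each critical point:
  f''(-6) = 72 > 0 → local minimum
  f''(2) = -8 < 0 → local maximum
  f''(3) = 9 > 0 → local minimum

Critical points: x = -6 (local minimum); x = 2 (local maximum); x = 3 (local minimum)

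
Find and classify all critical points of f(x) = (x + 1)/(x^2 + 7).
f'(x) = (x^2 - 2*x*(x + 1) + 7)/(x^2 + 7)^2

Solve f'(x) = 0:
  f'(x) = -(x^2 + 2*x - 7)/(x^2 + 7)^2; the denominator is positive wherever f is defined, so f'(x) = 0 ⇔ -x^2 - 2*x + 7 = 0.
  x^2 + 2*x - 7 = 0 has no rational roots; quadratic formula: x = (-2 ± √32)/2.
  ⇒ x = -2*sqrt(2) - 1 ≈ -3.8284, -1 + 2*sqrt(2) ≈ 1.8284

f''(x) = 2*(4*x^2*(x + 1) - (3*x + 1)*(x^2 + 7))/(x^2 + 7)^3
Second-derivative test at each critical point:
  f''(-3.8284) = 0.0121 > 0 → local minimum
  f''(1.8284) = -0.0529 < 0 → local maximum

Critical points: x = -2*sqrt(2) - 1 ≈ -3.8284 (local minimum); x = -1 + 2*sqrt(2) ≈ 1.8284 (local maximum)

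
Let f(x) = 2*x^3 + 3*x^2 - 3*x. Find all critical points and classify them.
f'(x) = 6*x^2 + 6*x - 3

Solve f'(x) = 0:
  Factor: 6*x^2 + 6*x - 3 = 3*(2*x^2 + 2*x - 1); 2*x^2 + 2*x - 1 = 0 has no rational roots; quadratic formula: x = (-2 ± √12)/4.
  ⇒ x = -sqrt(3)/2 - 1/2 ≈ -1.3660, -1/2 + sqrt(3)/2 ≈ 0.3660

f''(x) = 12*x + 6
Second-derivative test at each critical point:
  f''(-1.3660) = -10.3923 < 0 → local maximum
  f''(0.3660) = 10.3923 > 0 → local minimum

Critical points: x = -sqrt(3)/2 - 1/2 ≈ -1.3660 (local maximum); x = -1/2 + sqrt(3)/2 ≈ 0.3660 (local minimum)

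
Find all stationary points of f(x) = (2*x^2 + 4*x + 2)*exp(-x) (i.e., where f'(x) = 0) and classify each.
f'(x) = 2*(1 - x^2)*exp(-x)

Solve f'(x) = 0:
  f'(x) = (2 - 2*x^2)·exp(-x) and exp(-x) > 0 for every x, so f'(x) = 0 ⇔ 2 - 2*x^2 = 0.
  Factor: 2 - 2*x^2 = -2*(x - 1)*(x + 1) = 0.
  ⇒ x = -1, 1

f''(x) = 2*(x^2 - 2*x - 1)*exp(-x)
Second-derivative test at each critical point:
  f''(-1) = 10.8731 > 0 → local minimum
  f''(1) = -1.4715 < 0 → local maximum

Critical points: x = -1 (local minimum); x = 1 (local maximum)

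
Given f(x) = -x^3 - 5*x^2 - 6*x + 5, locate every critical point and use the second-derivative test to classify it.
f'(x) = -3*x^2 - 10*x - 6

Solve f'(x) = 0:
  3*x^2 + 10*x + 6 = 0 has no rational roots; quadratic formula: x = (-10 ± √28)/6.
  ⇒ x = -5/3 - sqrt(7)/3 ≈ -2.5486, -5/3 + sqrt(7)/3 ≈ -0.7847

f''(x) = -6*x - 10
Second-derivative test at each critical point:
  f''(-2.5486) = 5.2915 > 0 → local minimum
  f''(-0.7847) = -5.2915 < 0 → local maximum

Critical points: x = -5/3 - sqrt(7)/3 ≈ -2.5486 (local minimum); x = -5/3 + sqrt(7)/3 ≈ -0.7847 (local maximum)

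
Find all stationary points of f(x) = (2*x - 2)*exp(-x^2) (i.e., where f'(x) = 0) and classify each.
f'(x) = 2*(-2*x*(x - 1) + 1)*exp(-x^2)

Solve f'(x) = 0:
  f'(x) = (-4*x^2 + 4*x + 2)·exp(-x^2) and exp(-x^2) > 0 for every x, so f'(x) = 0 ⇔ -4*x^2 + 4*x + 2 = 0.
  Factor: -4*x^2 + 4*x + 2 = -2*(2*x^2 - 2*x - 1); 2*x^2 - 2*x - 1 = 0 has no rational roots; quadratic formula: x = (2 ± √12)/4.
  ⇒ x = 1/2 - sqrt(3)/2 ≈ -0.3660, 1/2 + sqrt(3)/2 ≈ 1.3660

f''(x) = 4*(2*x^2*(x - 1) - 3*x + 1)*exp(-x^2)
Second-derivative test at each critical point:
  f''(-0.3660) = 6.0595 > 0 → local minimum
  f''(1.3660) = -1.0721 < 0 → local maximum

Critical points: x = 1/2 - sqrt(3)/2 ≈ -0.3660 (local minimum); x = 1/2 + sqrt(3)/2 ≈ 1.3660 (local maximum)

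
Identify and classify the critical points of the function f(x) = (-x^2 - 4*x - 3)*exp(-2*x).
f'(x) = 2*(x^2 + 3*x + 1)*exp(-2*x)

Solve f'(x) = 0:
  f'(x) = (2*x^2 + 6*x + 2)·exp(-2*x) and exp(-2*x) > 0 for every x, so f'(x) = 0 ⇔ 2*x^2 + 6*x + 2 = 0.
  Factor: 2*x^2 + 6*x + 2 = 2*(x^2 + 3*x + 1); x^2 + 3*x + 1 = 0 has no rational roots; quadratic formula: x = (-3 ± √5)/2.
  ⇒ x = -3/2 - sqrt(5)/2 ≈ -2.6180, -3/2 + sqrt(5)/2 ≈ -0.3820

f''(x) = 2*(-2*x^2 - 4*x + 1)*exp(-2*x)
Second-derivative test at each critical point:
  f''(-2.6180) = -840.4472 < 0 → local maximum
  f''(-0.3820) = 9.6003 > 0 → local minimum

Critical points: x = -3/2 - sqrt(5)/2 ≈ -2.6180 (local maximum); x = -3/2 + sqrt(5)/2 ≈ -0.3820 (local minimum)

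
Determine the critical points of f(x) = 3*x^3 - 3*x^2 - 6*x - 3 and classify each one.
f'(x) = 9*x^2 - 6*x - 6

Solve f'(x) = 0:
  Factor: 9*x^2 - 6*x - 6 = 3*(3*x^2 - 2*x - 2); 3*x^2 - 2*x - 2 = 0 has no rational roots; quadratic formula: x = (2 ± √28)/6.
  ⇒ x = 1/3 - sqrt(7)/3 ≈ -0.5486, 1/3 + sqrt(7)/3 ≈ 1.2153

f''(x) = 18*x - 6
Second-derivative test at each critical point:
  f''(-0.5486) = -15.8745 < 0 → local maximum
  f''(1.2153) = 15.8745 > 0 → local minimum

Critical points: x = 1/3 - sqrt(7)/3 ≈ -0.5486 (local maximum); x = 1/3 + sqrt(7)/3 ≈ 1.2153 (local minimum)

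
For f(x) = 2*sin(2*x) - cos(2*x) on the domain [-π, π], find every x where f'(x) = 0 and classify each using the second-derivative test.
f'(x) = 2*sin(2*x) + 4*cos(2*x)

Solve f'(x) = 0 on [-π, π]:
  f'(x) = 0 ⇔ 2*cos(2*x) = -sin(2*x) ⇔ tan(2*x) = -2, i.e. 2*x = arctan(-2) + nπ; keep the solutions lying in [-π, π].
  ⇒ x = -pi/2 - atan(2)/2 ≈ -2.1244, -atan(2)/2 ≈ -0.5536, -atan(2)/2 + pi/2 ≈ 1.0172, pi - atan(2)/2 ≈ 2.5880

f''(x) = -8*sin(2*x) + 4*cos(2*x)
Second-derivative test at each critical point:
  f''(-2.1244) = -8.9443 < 0 → local maximum
  f''(-0.5536) = 8.9443 > 0 → local minimum
  f''(1.0172) = -8.9443 < 0 → local maximum
  f''(2.5880) = 8.9443 > 0 → local minimum

Critical points: x = -pi/2 - atan(2)/2 ≈ -2.1244 (local maximum); x = -atan(2)/2 ≈ -0.5536 (local minimum); x = -atan(2)/2 + pi/2 ≈ 1.0172 (local maximum); x = pi - atan(2)/2 ≈ 2.5880 (local minimum)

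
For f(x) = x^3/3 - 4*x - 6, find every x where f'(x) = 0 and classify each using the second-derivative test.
f'(x) = x^2 - 4

Solve f'(x) = 0:
  Factor: x^2 - 4 = (x - 2)*(x + 2) = 0.
  ⇒ x = -2, 2

f''(x) = 2*x
Second-derivative test at each critical point:
  f''(-2) = -4 < 0 → local maximum
  f''(2) = 4 > 0 → local minimum

Critical points: x = -2 (local maximum); x = 2 (local minimum)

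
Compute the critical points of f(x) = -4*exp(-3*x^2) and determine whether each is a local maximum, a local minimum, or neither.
f'(x) = 24*x*exp(-3*x^2)

Solve f'(x) = 0:
  f'(x) = (24*x)·exp(-3*x^2) and exp(-3*x^2) > 0 for every x, so f'(x) = 0 ⇔ 24*x = 0.
  24*x = 0.
  ⇒ x = 0

f''(x) = 24*(1 - 6*x^2)*exp(-3*x^2)
Second-derivative test at each critical point:
  f''(0) = 24 > 0 → local minimum

Critical points: x = 0 (local minimum)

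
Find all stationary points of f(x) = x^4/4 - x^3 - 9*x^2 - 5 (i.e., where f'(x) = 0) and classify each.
f'(x) = x*(x^2 - 3*x - 18)

Solve f'(x) = 0:
  Factor: x^3 - 3*x^2 - 18*x = x*(x - 6)*(x + 3) = 0.
  ⇒ x = -3, 0, 6

f''(x) = 3*x^2 - 6*x - 18
Second-derivative test at each critical point:
  f''(-3) = 27 > 0 → local minimum
  f''(0) = -18 < 0 → local maximum
  f''(6) = 54 > 0 → local minimum

Critical points: x = -3 (local minimum); x = 0 (local maximum); x = 6 (local minimum)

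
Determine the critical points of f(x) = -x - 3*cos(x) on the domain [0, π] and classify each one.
f'(x) = 3*sin(x) - 1

Solve f'(x) = 0 on [0, π]:
  f'(x) = 0 ⇔ sin(x) = 1/3, i.e. x = arcsin(1/3) + 2nπ or x = π − arcsin(1/3) + 2nπ; keep the solutions lying in [0, π].
  ⇒ x = asin(1/3) ≈ 0.3398, pi - asin(1/3) ≈ 2.8018

f''(x) = 3*cos(x)
Second-derivative test at each critical point:
  f''(0.3398) = 2.8284 > 0 → local minimum
  f''(2.8018) = -2.8284 < 0 → local maximum

Critical points: x = asin(1/3) ≈ 0.3398 (local minimum); x = pi - asin(1/3) ≈ 2.8018 (local maximum)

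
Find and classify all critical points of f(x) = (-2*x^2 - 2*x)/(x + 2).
f'(x) = 2*(-x^2 - 4*x - 2)/(x^2 + 4*x + 4)

Solve f'(x) = 0:
  f'(x) = -2*(x^2 + 4*x + 2)/(x + 2)^2; the denominator is positive wherever f is defined, so f'(x) = 0 ⇔ -2*x^2 - 8*x - 4 = 0.
  Factor: -2*x^2 - 8*x - 4 = -2*(x^2 + 4*x + 2); x^2 + 4*x + 2 = 0 has no rational roots; quadratic formula: x = (-4 ± √8)/2.
  ⇒ x = -2 - sqrt(2) ≈ -3.4142, -2 + sqrt(2) ≈ -0.5858

f''(x) = -8/(x^3 + 6*x^2 + 12*x + 8)
Second-derivative test at each critical point:
  f''(-3.4142) = 2.8284 > 0 → local minimum
  f''(-0.5858) = -2.8284 < 0 → local maximum

Critical points: x = -2 - sqrt(2) ≈ -3.4142 (local minimum); x = -2 + sqrt(2) ≈ -0.5858 (local maximum)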